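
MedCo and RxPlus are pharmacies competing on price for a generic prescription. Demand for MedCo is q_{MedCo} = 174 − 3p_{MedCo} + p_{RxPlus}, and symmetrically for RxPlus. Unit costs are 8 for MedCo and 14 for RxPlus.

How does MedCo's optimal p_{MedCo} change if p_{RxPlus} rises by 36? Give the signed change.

6

MedCo's profit: π = (p_{MedCo} − 8)(174 − 3p_{MedCo} + p_{RxPlus}).
∂π/∂p_{MedCo} = 198 − 6p_{MedCo} + p_{RxPlus} = 0 ⇒ p_{MedCo} = 33 + (1/6)p_{RxPlus}.
The reaction-function slope is 1/6, so a 36-unit rise in p_{RxPlus} moves p_{MedCo} by 1/6 × 36 = 6. MedCo's best response rises — the actions are strategic complements.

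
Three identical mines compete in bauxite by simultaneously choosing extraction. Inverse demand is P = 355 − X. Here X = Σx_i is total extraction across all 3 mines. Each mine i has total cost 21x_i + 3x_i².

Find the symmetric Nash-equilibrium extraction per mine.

33.4

A representative mine's profit is π_i = x_i(355 − X) − 21x_i − 3x_i², with X = x_i + Σ_{j≠i} x_j.
First-order condition: 334 − 8x_i − Σ_{j≠i} x_j = 0.
With identical mines, set every x_j = x: then 334 − 8x − 2x = 0, i.e. x = 334/10 = 33.4.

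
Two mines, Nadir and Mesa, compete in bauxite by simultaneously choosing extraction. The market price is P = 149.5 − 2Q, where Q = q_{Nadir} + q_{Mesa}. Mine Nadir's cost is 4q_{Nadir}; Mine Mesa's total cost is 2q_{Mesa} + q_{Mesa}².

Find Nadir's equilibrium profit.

Mine Nadir's profit: π = q_{Nadir}(149.5 − 2(q_{Nadir} + q_{Mesa})) − 4q_{Nadir}.
∂π/∂q_{Nadir} = 145.5 − 4q_{Nadir} − 2q_{Mesa} = 0, so q_{Nadir} = 36.375 − 0.5q_{Mesa}.
For Mesa: ∂π/∂q_{Mesa} = 147.5 − 6q_{Mesa} − 2q_{Nadir} = 0 ⇒ q_{Mesa} = 295/12 − (1/3)q_{Nadir}.
Plugging q_{Mesa} into Nadir's best response: q_{Nadir} = 36.375 − 0.5(295/12 − (1/3)q_{Nadir}) ⇒ (5/6)q_{Nadir} = 289/12, so q_{Nadir} = 28.9.
Then q_{Mesa} = 295/12 − (1/3)·28.9 = 14.95.
Price P = 149.5 − 2·43.85 = 61.8.
Nadir's profit: (61.8 − 4)·28.9 = 1670.42.

1670.42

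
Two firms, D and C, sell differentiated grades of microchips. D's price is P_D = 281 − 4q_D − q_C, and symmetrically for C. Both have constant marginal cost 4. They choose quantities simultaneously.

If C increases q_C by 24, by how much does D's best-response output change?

Firm D's profit: π = q_D(281 − 4q_D − q_C) − 4q_D.
∂π/∂q_D = 277 − 8q_D − q_C = 0 ⇒ q_D = 34.625 − 0.125q_C.
The reaction-function slope is −0.125, so a 24-unit rise in q_C moves q_D by −0.125 × 24 = −3. D's best response falls — the actions are strategic substitutes.

-3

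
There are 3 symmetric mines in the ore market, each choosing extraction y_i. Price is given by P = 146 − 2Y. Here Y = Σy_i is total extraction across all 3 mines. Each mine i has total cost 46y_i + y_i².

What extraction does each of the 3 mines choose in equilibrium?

10

A representative mine's profit is π_i = y_i(146 − 2Y) − 46y_i − y_i², with Y = y_i + Σ_{j≠i} y_j.
First-order condition: 100 − 6y_i − 2Σ_{j≠i} y_j = 0.
Imposing symmetry (y_j = y for all j) turns Σ_{j≠i} y_j into 2y, so 100 = 10y and y = 10.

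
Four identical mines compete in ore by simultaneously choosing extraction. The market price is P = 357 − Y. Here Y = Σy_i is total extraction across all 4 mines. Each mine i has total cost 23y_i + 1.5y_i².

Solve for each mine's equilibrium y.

41.75

A representative mine's profit is π_i = y_i(357 − Y) − 23y_i − 1.5y_i², with Y = y_i + Σ_{j≠i} y_j.
First-order condition: 334 − 5y_i − Σ_{j≠i} y_j = 0.
In a symmetric equilibrium every mine chooses the same y, so Σ_{j≠i} y_j = 3y. The condition becomes 334 − 8y = 0, giving y = 334/8 = 41.75.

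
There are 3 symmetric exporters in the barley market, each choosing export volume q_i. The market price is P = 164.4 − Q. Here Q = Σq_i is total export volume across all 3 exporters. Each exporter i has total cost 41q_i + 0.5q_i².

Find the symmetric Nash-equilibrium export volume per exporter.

A representative exporter's profit is π_i = q_i(164.4 − Q) − 41q_i − 0.5q_i², with Q = q_i + Σ_{j≠i} q_j.
First-order condition: 123.4 − 3q_i − Σ_{j≠i} q_j = 0.
In a symmetric equilibrium every exporter chooses the same q, so Σ_{j≠i} q_j = 2q. The condition becomes 123.4 − 5q = 0, giving q = 123.4/5 = 24.68.

24.68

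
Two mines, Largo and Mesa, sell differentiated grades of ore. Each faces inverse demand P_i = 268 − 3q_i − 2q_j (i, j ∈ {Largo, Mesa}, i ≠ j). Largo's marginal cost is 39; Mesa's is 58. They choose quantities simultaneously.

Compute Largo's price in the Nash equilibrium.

128.4375

Mine Largo's profit: π = q_{Largo}(268 − 3q_{Largo} − 2q_{Mesa}) − 39q_{Largo}.
∂π/∂q_{Largo} = 229 − 6q_{Largo} − 2q_{Mesa} = 0 ⇒ q_{Largo} = 229/6 − (1/3)q_{Mesa}.
Similarly q_{Mesa} = 35 − (1/3)q_{Largo}.
Substituting the second reaction function into the first: q_{Largo} = 229/6 − (1/3)(35 − (1/3)q_{Largo}), which gives (8/9)q_{Largo} = 26.5 ⇒ q_{Largo} = 29.8125.
Then q_{Mesa} = 35 − (1/3)·29.8125 = 25.0625.
P_{Largo} = 268 − 3·29.8125 − 2·25.0625 = 128.4375.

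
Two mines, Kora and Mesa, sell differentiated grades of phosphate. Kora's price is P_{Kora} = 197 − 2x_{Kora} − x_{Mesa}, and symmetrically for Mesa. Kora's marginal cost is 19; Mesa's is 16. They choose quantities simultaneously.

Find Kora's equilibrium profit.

Mine Kora's profit: π = x_{Kora}(197 − 2x_{Kora} − x_{Mesa}) − 19x_{Kora}.
∂π/∂x_{Kora} = 178 − 4x_{Kora} − x_{Mesa} = 0 ⇒ x_{Kora} = 44.5 − 0.25x_{Mesa}.
Similarly x_{Mesa} = 45.25 − 0.25x_{Kora}.
Plugging x_{Mesa} into Kora's best response: x_{Kora} = 44.5 − 0.25(45.25 − 0.25x_{Kora}) ⇒ 0.9375x_{Kora} = 33.1875, so x_{Kora} = 35.4.
Then x_{Mesa} = 45.25 − 0.25·35.4 = 36.4.
P_{Kora} = 197 − 2·35.4 − 36.4 = 89.8.
Profit = (89.8 − 19)·35.4 = 2506.32.

2506.32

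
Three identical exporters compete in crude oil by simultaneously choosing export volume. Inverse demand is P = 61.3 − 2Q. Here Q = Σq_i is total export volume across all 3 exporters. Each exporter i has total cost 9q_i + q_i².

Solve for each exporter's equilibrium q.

A representative exporter's profit is π_i = q_i(61.3 − 2Q) − 9q_i − q_i², with Q = q_i + Σ_{j≠i} q_j.
First-order condition: 52.3 − 6q_i − 2Σ_{j≠i} q_j = 0.
In a symmetric equilibrium every exporter chooses the same q, so Σ_{j≠i} q_j = 2q. The condition becomes 52.3 − 10q = 0, giving q = 52.3/10 = 5.23.

5.23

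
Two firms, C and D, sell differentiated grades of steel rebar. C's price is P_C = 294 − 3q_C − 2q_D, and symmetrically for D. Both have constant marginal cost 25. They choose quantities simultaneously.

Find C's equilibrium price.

Firm C's profit: π = q_C(294 − 3q_C − 2q_D) − 25q_C.
∂π/∂q_C = 269 − 6q_C − 2q_D = 0 ⇒ q_C = 269/6 − (1/3)q_D.
Setting q_C = q_D in the reaction function: q_C = 269/6 − (1/3)q_C, so q_C = (269/6) / (4/3) = 33.625.
P_C = 294 − 3·33.625 − 2·33.625 = 125.875.

125.875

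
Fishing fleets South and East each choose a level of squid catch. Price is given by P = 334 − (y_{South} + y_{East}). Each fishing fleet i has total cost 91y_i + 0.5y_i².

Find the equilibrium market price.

212.5

Fishing fleet South's profit: π = y_{South}(334 − (y_{South} + y_{East})) − 91y_{South} − 0.5y_{South}².
∂π/∂y_{South} = 243 − 3y_{South} − y_{East} = 0, so y_{South} = 81 − (1/3)y_{East}.
The game is symmetric, so in equilibrium y_{East} = y_{South}: the reaction function gives (4/3)y_{South} = 81, hence y_{South} = 60.75.
Equilibrium price: P = 334 − 121.5 = 212.5.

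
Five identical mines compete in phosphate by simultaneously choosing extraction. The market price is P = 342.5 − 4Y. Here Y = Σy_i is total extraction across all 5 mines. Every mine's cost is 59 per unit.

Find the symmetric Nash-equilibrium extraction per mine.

11.8125

A representative mine's profit is π_i = y_i(342.5 − 4Y) − 59y_i, with Y = y_i + Σ_{j≠i} y_j.
First-order condition: 283.5 − 8y_i − 4Σ_{j≠i} y_j = 0.
In a symmetric equilibrium every mine chooses the same y, so Σ_{j≠i} y_j = 4y. The condition becomes 283.5 − 24y = 0, giving y = 283.5/24 = 11.8125.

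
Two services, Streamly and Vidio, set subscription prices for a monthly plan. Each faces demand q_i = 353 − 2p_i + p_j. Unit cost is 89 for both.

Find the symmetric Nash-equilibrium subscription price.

177

Streamly's profit: π = (p_{Streamly} − 89)(353 − 2p_{Streamly} + p_{Vidio}).
∂π/∂p_{Streamly} = 531 − 4p_{Streamly} + p_{Vidio} = 0 ⇒ p_{Streamly} = 132.75 + 0.25p_{Vidio}.
By symmetry p_{Vidio} = p_{Streamly}; substituting into the reaction function, 0.75p_{Streamly} = 132.75 and p_{Streamly} = 177.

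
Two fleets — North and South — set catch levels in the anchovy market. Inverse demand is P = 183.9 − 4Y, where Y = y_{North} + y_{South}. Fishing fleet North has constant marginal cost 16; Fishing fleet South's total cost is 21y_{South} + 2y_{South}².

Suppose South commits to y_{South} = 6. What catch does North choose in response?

17.9875

Fishing fleet North's profit: π = y_{North}(183.9 − 4(y_{North} + y_{South})) − 16y_{North}.
∂π/∂y_{North} = 167.9 − 8y_{North} − 4y_{South} = 0, so y_{North} = 20.9875 − 0.5y_{South}.
At y_{South} = 6: y_{North} = 20.9875 − 0.5·6 = 17.9875.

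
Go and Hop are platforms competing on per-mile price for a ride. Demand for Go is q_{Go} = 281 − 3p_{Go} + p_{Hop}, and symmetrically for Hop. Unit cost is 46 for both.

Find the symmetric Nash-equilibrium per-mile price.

Go's profit: π = (p_{Go} − 46)(281 − 3p_{Go} + p_{Hop}).
∂π/∂p_{Go} = 419 − 6p_{Go} + p_{Hop} = 0 ⇒ p_{Go} = 419/6 + (1/6)p_{Hop}.
Setting p_{Go} = p_{Hop} in the reaction function: p_{Go} = 419/6 + (1/6)p_{Go}, so p_{Go} = (419/6) / (5/6) = 83.8.

83.8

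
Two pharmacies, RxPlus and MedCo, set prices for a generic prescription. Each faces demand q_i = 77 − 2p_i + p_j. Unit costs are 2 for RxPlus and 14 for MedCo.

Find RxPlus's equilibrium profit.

1415.12

RxPlus's profit: π = (p_{RxPlus} − 2)(77 − 2p_{RxPlus} + p_{MedCo}).
∂π/∂p_{RxPlus} = 81 − 4p_{RxPlus} + p_{MedCo} = 0 ⇒ p_{RxPlus} = 20.25 + 0.25p_{MedCo}.
Similarly p_{MedCo} = 26.25 + 0.25p_{RxPlus}.
Plugging p_{MedCo} into RxPlus's best response: p_{RxPlus} = 20.25 + 0.25(26.25 + 0.25p_{RxPlus}) ⇒ 0.9375p_{RxPlus} = 26.8125, so p_{RxPlus} = 28.6.
Then p_{MedCo} = 26.25 + 0.25·28.6 = 33.4.
q_{RxPlus} = 77 − 2·28.6 + 33.4 = 53.2.
Profit = (28.6 − 2)·53.2 = 1415.12.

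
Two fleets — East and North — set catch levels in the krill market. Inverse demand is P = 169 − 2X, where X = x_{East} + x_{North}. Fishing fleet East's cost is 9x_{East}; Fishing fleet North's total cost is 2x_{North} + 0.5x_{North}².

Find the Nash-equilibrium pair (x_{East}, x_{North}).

Fishing fleet East's profit: π = x_{East}(169 − 2(x_{East} + x_{North})) − 9x_{East}.
∂π/∂x_{East} = 160 − 4x_{East} − 2x_{North} = 0, so x_{East} = 40 − 0.5x_{North}.
For North: ∂π/∂x_{North} = 167 − 5x_{North} − 2x_{East} = 0 ⇒ x_{North} = 33.4 − 0.4x_{East}.
Plugging x_{North} into East's best response: x_{East} = 40 − 0.5(33.4 − 0.4x_{East}) ⇒ 0.8x_{East} = 23.3, so x_{East} = 29.125.
Then x_{North} = 33.4 − 0.4·29.125 = 21.75.

29.125, 21.75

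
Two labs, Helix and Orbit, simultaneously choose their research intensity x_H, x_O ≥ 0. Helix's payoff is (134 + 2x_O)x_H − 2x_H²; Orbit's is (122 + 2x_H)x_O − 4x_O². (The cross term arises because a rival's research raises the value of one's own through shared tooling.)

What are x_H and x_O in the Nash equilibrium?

Expanding Helix's payoff: 134x_H + 2x_Ox_H − 2x_H².
∂π/∂x_H = 134 + 2x_O − 4x_H = 0, so x_H = 33.5 + 0.5x_O.
Likewise for Orbit: x_O = 15.25 + 0.25x_H.
Substituting the second reaction function into the first: x_H = 33.5 + 0.5(15.25 + 0.25x_H), which gives 0.875x_H = 41.125 ⇒ x_H = 47.
Then x_O = 15.25 + 0.25·47 = 27.

47, 27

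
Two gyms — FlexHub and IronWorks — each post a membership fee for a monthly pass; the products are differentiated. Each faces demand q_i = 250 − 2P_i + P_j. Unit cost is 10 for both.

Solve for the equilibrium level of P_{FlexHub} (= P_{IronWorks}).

90

FlexHub's profit: π = (P_{FlexHub} − 10)(250 − 2P_{FlexHub} + P_{IronWorks}).
∂π/∂P_{FlexHub} = 270 − 4P_{FlexHub} + P_{IronWorks} = 0 ⇒ P_{FlexHub} = 67.5 + 0.25P_{IronWorks}.
The game is symmetric, so in equilibrium P_{IronWorks} = P_{FlexHub}: the reaction function gives 0.75P_{FlexHub} = 67.5, hence P_{FlexHub} = 90.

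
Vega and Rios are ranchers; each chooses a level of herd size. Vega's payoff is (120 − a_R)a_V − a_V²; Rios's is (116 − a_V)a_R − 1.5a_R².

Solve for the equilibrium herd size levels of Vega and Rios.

48.8, 22.4

Expanding Vega's payoff: 120a_V − a_Ra_V − a_V².
∂π/∂a_V = 120 − a_R − 2a_V = 0, so a_V = 60 − 0.5a_R.
Likewise for Rios: a_R = 116/3 − (1/3)a_V.
Plugging a_R into Vega's best response: a_V = 60 − 0.5(116/3 − (1/3)a_V) ⇒ (5/6)a_V = 122/3, so a_V = 48.8.
Then a_R = 116/3 − (1/3)·48.8 = 22.4.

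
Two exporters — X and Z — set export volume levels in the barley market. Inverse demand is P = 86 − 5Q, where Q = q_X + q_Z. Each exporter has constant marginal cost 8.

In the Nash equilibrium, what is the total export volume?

10.4

Exporter X's profit: π = q_X(86 − 5(q_X + q_Z)) − 8q_X.
∂π/∂q_X = 78 − 10q_X − 5q_Z = 0, so q_X = 7.8 − 0.5q_Z.
By symmetry q_Z = q_X; substituting into the reaction function, 1.5q_X = 7.8 and q_X = 5.2.
Total export volume: 5.2 + 5.2 = 10.4.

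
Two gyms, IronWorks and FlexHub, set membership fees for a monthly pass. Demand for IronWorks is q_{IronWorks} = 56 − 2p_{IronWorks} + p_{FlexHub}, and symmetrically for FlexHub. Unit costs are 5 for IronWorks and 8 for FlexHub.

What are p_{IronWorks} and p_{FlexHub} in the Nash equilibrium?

22.4, 23.6

IronWorks's profit: π = (p_{IronWorks} − 5)(56 − 2p_{IronWorks} + p_{FlexHub}).
∂π/∂p_{IronWorks} = 66 − 4p_{IronWorks} + p_{FlexHub} = 0 ⇒ p_{IronWorks} = 16.5 + 0.25p_{FlexHub}.
Similarly p_{FlexHub} = 18 + 0.25p_{IronWorks}.
Plugging p_{FlexHub} into IronWorks's best response: p_{IronWorks} = 16.5 + 0.25(18 + 0.25p_{IronWorks}) ⇒ 0.9375p_{IronWorks} = 21, so p_{IronWorks} = 22.4.
Then p_{FlexHub} = 18 + 0.25·22.4 = 23.6.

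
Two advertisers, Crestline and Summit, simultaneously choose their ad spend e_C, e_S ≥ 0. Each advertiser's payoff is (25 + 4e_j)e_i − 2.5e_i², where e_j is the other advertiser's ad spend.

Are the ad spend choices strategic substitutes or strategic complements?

Crestline's payoff is (25 + 4e_S)e_C − 2.5e_C².
∂π/∂e_C = 25 + 4e_S − 5e_C = 0, so e_C = 5 + 0.8e_S.
The best-response slope de_C/de_S = 0.8 > 0: the reaction function is upward-sloping, so the choices are strategic complements.

strategic complements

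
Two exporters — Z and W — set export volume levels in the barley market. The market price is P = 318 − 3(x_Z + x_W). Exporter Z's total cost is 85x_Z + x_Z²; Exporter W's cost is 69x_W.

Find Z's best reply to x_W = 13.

Exporter Z's profit: π = x_Z(318 − 3(x_Z + x_W)) − 85x_Z − x_Z².
∂π/∂x_Z = 233 − 8x_Z − 3x_W = 0, so x_Z = 29.125 − 0.375x_W.
At x_W = 13: x_Z = 29.125 − 0.375·13 = 24.25.

24.25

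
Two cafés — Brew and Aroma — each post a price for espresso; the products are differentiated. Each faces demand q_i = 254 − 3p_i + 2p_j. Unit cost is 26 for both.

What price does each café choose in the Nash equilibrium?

83

Brew's profit: π = (p_{Brew} − 26)(254 − 3p_{Brew} + 2p_{Aroma}).
∂π/∂p_{Brew} = 332 − 6p_{Brew} + 2p_{Aroma} = 0 ⇒ p_{Brew} = 166/3 + (1/3)p_{Aroma}.
The game is symmetric, so in equilibrium p_{Aroma} = p_{Brew}: the reaction function gives (2/3)p_{Brew} = 166/3, hence p_{Brew} = 83.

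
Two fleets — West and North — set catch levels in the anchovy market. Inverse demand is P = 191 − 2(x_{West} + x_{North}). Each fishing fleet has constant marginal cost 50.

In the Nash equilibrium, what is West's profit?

Fishing fleet West's profit: π = x_{West}(191 − 2(x_{West} + x_{North})) − 50x_{West}.
∂π/∂x_{West} = 141 − 4x_{West} − 2x_{North} = 0, so x_{West} = 35.25 − 0.5x_{North}.
The game is symmetric, so in equilibrium x_{North} = x_{West}: the reaction function gives 1.5x_{West} = 35.25, hence x_{West} = 23.5.
Price P = 191 − 2·47 = 97.
West's profit: (97 − 50)·23.5 = 1104.5.

1104.5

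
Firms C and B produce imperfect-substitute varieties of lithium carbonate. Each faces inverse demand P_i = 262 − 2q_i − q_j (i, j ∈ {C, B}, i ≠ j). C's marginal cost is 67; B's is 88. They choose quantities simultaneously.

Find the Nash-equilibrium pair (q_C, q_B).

40.4, 33.4

Firm C's profit: π = q_C(262 − 2q_C − q_B) − 67q_C.
∂π/∂q_C = 195 − 4q_C − q_B = 0 ⇒ q_C = 48.75 − 0.25q_B.
Similarly q_B = 43.5 − 0.25q_C.
Plugging q_B into C's best response: q_C = 48.75 − 0.25(43.5 − 0.25q_C) ⇒ 0.9375q_C = 37.875, so q_C = 40.4.
Then q_B = 43.5 − 0.25·40.4 = 33.4.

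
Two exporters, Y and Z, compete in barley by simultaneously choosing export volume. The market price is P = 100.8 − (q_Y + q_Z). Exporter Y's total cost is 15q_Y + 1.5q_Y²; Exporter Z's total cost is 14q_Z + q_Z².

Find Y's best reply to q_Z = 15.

14.16

Exporter Y's profit: π = q_Y(100.8 − (q_Y + q_Z)) − 15q_Y − 1.5q_Y².
∂π/∂q_Y = 85.8 − 5q_Y − q_Z = 0, so q_Y = 17.16 − 0.2q_Z.
At q_Z = 15: q_Y = 17.16 − 0.2·15 = 14.16.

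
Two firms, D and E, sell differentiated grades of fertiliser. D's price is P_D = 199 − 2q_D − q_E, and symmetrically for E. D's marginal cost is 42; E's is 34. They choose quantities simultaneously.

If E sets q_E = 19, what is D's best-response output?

34.5

Firm D's profit: π = q_D(199 − 2q_D − q_E) − 42q_D.
∂π/∂q_D = 157 − 4q_D − q_E = 0 ⇒ q_D = 39.25 − 0.25q_E.
At q_E = 19: q_D = 39.25 − 0.25·19 = 34.5.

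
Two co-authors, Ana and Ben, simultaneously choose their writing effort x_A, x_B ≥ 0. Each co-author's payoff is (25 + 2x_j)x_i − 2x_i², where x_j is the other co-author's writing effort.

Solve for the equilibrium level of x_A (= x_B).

12.5

Ana's payoff is (25 + 2x_B)x_A − 2x_A².
∂π/∂x_A = 25 + 2x_B − 4x_A = 0, so x_A = 6.25 + 0.5x_B.
The game is symmetric, so in equilibrium x_B = x_A: the reaction function gives 0.5x_A = 6.25, hence x_A = 12.5.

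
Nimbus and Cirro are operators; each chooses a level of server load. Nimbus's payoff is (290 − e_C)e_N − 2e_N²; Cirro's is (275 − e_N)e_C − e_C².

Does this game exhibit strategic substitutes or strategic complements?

strategic substitutes

Expanding Nimbus's payoff: 290e_N − e_Ce_N − 2e_N².
∂π/∂e_N = 290 − e_C − 4e_N = 0, so e_N = 72.5 − 0.25e_C.
The best-response slope de_N/de_C = −0.25 < 0: the reaction function is downward-sloping, so the choices are strategic substitutes.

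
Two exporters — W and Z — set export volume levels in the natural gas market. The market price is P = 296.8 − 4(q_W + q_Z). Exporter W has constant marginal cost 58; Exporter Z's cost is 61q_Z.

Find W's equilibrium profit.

Exporter W's profit: π = q_W(296.8 − 4(q_W + q_Z)) − 58q_W.
∂π/∂q_W = 238.8 − 8q_W − 4q_Z = 0, so q_W = 29.85 − 0.5q_Z.
By the same steps for Z: q_Z = 29.475 − 0.5q_W.
Substituting the second reaction function into the first: q_W = 29.85 − 0.5(29.475 − 0.5q_W), which gives 0.75q_W = 15.1125 ⇒ q_W = 20.15.
Then q_Z = 29.475 − 0.5·20.15 = 19.4.
Price P = 296.8 − 4·39.55 = 138.6.
W's profit: (138.6 − 58)·20.15 = 1624.09.

1624.09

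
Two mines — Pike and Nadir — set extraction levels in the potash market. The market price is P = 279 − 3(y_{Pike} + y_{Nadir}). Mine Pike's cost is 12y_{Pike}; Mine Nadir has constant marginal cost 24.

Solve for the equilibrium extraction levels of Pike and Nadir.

31, 27

Mine Pike's profit: π = y_{Pike}(279 − 3(y_{Pike} + y_{Nadir})) − 12y_{Pike}.
∂π/∂y_{Pike} = 267 − 6y_{Pike} − 3y_{Nadir} = 0, so y_{Pike} = 44.5 − 0.5y_{Nadir}.
By the same steps for Nadir: y_{Nadir} = 42.5 − 0.5y_{Pike}.
Plugging y_{Nadir} into Pike's best response: y_{Pike} = 44.5 − 0.5(42.5 − 0.5y_{Pike}) ⇒ 0.75y_{Pike} = 23.25, so y_{Pike} = 31.
Then y_{Nadir} = 42.5 − 0.5·31 = 27.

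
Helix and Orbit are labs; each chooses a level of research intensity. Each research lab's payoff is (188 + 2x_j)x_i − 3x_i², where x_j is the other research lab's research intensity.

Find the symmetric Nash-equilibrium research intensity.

Helix's payoff is (188 + 2x_O)x_H − 3x_H².
∂π/∂x_H = 188 + 2x_O − 6x_H = 0, so x_H = 94/3 + (1/3)x_O.
Setting x_H = x_O in the reaction function: x_H = 94/3 + (1/3)x_H, so x_H = (94/3) / (2/3) = 47.

47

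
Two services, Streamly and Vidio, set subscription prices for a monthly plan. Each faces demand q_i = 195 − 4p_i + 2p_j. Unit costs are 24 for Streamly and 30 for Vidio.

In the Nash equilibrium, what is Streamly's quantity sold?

Streamly's profit: π = (p_{Streamly} − 24)(195 − 4p_{Streamly} + 2p_{Vidio}).
∂π/∂p_{Streamly} = 291 − 8p_{Streamly} + 2p_{Vidio} = 0 ⇒ p_{Streamly} = 36.375 + 0.25p_{Vidio}.
Similarly p_{Vidio} = 39.375 + 0.25p_{Streamly}.
Solving the two reaction functions simultaneously: (1 − (0.25)(0.25))p_{Streamly} = 36.375 + 0.25·39.375, so 0.9375p_{Streamly} = 1479/32 and p_{Streamly} = 49.3.
Then p_{Vidio} = 39.375 + 0.25·49.3 = 51.7.
q_{Streamly} = 195 − 4·49.3 + 2·51.7 = 101.2.

101.2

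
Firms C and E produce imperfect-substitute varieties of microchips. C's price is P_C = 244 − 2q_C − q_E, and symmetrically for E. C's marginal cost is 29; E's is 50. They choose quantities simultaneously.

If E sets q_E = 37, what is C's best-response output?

44.5

Firm C's profit: π = q_C(244 − 2q_C − q_E) − 29q_C.
∂π/∂q_C = 215 − 4q_C − q_E = 0 ⇒ q_C = 53.75 − 0.25q_E.
At q_E = 37: q_C = 53.75 − 0.25·37 = 44.5.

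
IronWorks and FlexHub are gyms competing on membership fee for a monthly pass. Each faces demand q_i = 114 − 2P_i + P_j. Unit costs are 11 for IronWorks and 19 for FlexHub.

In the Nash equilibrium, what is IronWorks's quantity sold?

IronWorks's profit: π = (P_{IronWorks} − 11)(114 − 2P_{IronWorks} + P_{FlexHub}).
∂π/∂P_{IronWorks} = 136 − 4P_{IronWorks} + P_{FlexHub} = 0 ⇒ P_{IronWorks} = 34 + 0.25P_{FlexHub}.
Similarly P_{FlexHub} = 38 + 0.25P_{IronWorks}.
Plugging P_{FlexHub} into IronWorks's best response: P_{IronWorks} = 34 + 0.25(38 + 0.25P_{IronWorks}) ⇒ 0.9375P_{IronWorks} = 43.5, so P_{IronWorks} = 46.4.
Then P_{FlexHub} = 38 + 0.25·46.4 = 49.6.
q_{IronWorks} = 114 − 2·46.4 + 49.6 = 70.8.

70.8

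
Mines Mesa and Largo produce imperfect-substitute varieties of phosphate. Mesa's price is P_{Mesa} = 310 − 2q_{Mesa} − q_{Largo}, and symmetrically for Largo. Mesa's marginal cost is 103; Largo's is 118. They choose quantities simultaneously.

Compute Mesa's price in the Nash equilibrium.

Mine Mesa's profit: π = q_{Mesa}(310 − 2q_{Mesa} − q_{Largo}) − 103q_{Mesa}.
∂π/∂q_{Mesa} = 207 − 4q_{Mesa} − q_{Largo} = 0 ⇒ q_{Mesa} = 51.75 − 0.25q_{Largo}.
Similarly q_{Largo} = 48 − 0.25q_{Mesa}.
Plugging q_{Largo} into Mesa's best response: q_{Mesa} = 51.75 − 0.25(48 − 0.25q_{Mesa}) ⇒ 0.9375q_{Mesa} = 39.75, so q_{Mesa} = 42.4.
Then q_{Largo} = 48 − 0.25·42.4 = 37.4.
P_{Mesa} = 310 − 2·42.4 − 37.4 = 187.8.

187.8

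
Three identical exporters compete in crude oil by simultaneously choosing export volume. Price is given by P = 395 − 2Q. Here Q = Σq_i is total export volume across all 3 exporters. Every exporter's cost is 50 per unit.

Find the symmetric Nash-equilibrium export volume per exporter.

43.125

A representative exporter's profit is π_i = q_i(395 − 2Q) − 50q_i, with Q = q_i + Σ_{j≠i} q_j.
First-order condition: 345 − 4q_i − 2Σ_{j≠i} q_j = 0.
In a symmetric equilibrium every exporter chooses the same q, so Σ_{j≠i} q_j = 2q. The condition becomes 345 − 8q = 0, giving q = 345/8 = 43.125.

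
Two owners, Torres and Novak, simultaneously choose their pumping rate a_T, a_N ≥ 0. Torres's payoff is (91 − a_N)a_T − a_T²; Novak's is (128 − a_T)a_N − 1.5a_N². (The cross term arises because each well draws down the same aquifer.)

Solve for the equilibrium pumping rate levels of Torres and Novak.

29, 33

Expanding Torres's payoff: 91a_T − a_Na_T − a_T².
∂π/∂a_T = 91 − a_N − 2a_T = 0, so a_T = 45.5 − 0.5a_N.
Likewise for Novak: a_N = 128/3 − (1/3)a_T.
Solving the two reaction functions simultaneously: (1 − (−0.5)(−1/3))a_T = 45.5 − 0.5·(128/3), so (5/6)a_T = 145/6 and a_T = 29.
Then a_N = 128/3 − (1/3)·29 = 33.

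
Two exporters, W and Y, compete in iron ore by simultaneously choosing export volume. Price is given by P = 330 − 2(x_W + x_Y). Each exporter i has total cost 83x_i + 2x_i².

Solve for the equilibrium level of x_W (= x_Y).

Exporter W's profit: π = x_W(330 − 2(x_W + x_Y)) − 83x_W − 2x_W².
∂π/∂x_W = 247 − 8x_W − 2x_Y = 0, so x_W = 30.875 − 0.25x_Y.
The game is symmetric, so in equilibrium x_Y = x_W: the reaction function gives 1.25x_W = 30.875, hence x_W = 24.7.

24.7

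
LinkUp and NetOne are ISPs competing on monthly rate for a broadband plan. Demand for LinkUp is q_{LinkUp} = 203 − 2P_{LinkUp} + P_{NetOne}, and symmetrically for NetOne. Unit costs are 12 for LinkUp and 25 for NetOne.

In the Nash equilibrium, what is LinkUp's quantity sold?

130.8

LinkUp's profit: π = (P_{LinkUp} − 12)(203 − 2P_{LinkUp} + P_{NetOne}).
∂π/∂P_{LinkUp} = 227 − 4P_{LinkUp} + P_{NetOne} = 0 ⇒ P_{LinkUp} = 56.75 + 0.25P_{NetOne}.
Similarly P_{NetOne} = 63.25 + 0.25P_{LinkUp}.
Plugging P_{NetOne} into LinkUp's best response: P_{LinkUp} = 56.75 + 0.25(63.25 + 0.25P_{LinkUp}) ⇒ 0.9375P_{LinkUp} = 72.5625, so P_{LinkUp} = 77.4.
Then P_{NetOne} = 63.25 + 0.25·77.4 = 82.6.
q_{LinkUp} = 203 − 2·77.4 + 82.6 = 130.8.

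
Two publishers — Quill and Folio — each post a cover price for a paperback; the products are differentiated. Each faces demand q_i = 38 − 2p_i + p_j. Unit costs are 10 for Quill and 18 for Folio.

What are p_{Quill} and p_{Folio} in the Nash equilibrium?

20.4, 23.6

Quill's profit: π = (p_{Quill} − 10)(38 − 2p_{Quill} + p_{Folio}).
∂π/∂p_{Quill} = 58 − 4p_{Quill} + p_{Folio} = 0 ⇒ p_{Quill} = 14.5 + 0.25p_{Folio}.
Similarly p_{Folio} = 18.5 + 0.25p_{Quill}.
Plugging p_{Folio} into Quill's best response: p_{Quill} = 14.5 + 0.25(18.5 + 0.25p_{Quill}) ⇒ 0.9375p_{Quill} = 19.125, so p_{Quill} = 20.4.
Then p_{Folio} = 18.5 + 0.25·20.4 = 23.6.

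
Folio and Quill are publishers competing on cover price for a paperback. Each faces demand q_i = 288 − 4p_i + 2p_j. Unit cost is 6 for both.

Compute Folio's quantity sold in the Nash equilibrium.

Folio's profit: π = (p_{Folio} − 6)(288 − 4p_{Folio} + 2p_{Quill}).
∂π/∂p_{Folio} = 312 − 8p_{Folio} + 2p_{Quill} = 0 ⇒ p_{Folio} = 39 + 0.25p_{Quill}.
The game is symmetric, so in equilibrium p_{Quill} = p_{Folio}: the reaction function gives 0.75p_{Folio} = 39, hence p_{Folio} = 52.
q_{Folio} = 288 − 4·52 + 2·52 = 184.

184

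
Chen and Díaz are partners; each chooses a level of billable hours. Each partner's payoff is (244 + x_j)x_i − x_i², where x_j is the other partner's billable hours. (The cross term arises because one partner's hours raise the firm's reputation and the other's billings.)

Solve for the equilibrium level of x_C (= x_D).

244

Chen's payoff is (244 + x_D)x_C − x_C².
∂π/∂x_C = 244 + x_D − 2x_C = 0, so x_C = 122 + 0.5x_D.
The game is symmetric, so in equilibrium x_D = x_C: the reaction function gives 0.5x_C = 122, hence x_C = 244.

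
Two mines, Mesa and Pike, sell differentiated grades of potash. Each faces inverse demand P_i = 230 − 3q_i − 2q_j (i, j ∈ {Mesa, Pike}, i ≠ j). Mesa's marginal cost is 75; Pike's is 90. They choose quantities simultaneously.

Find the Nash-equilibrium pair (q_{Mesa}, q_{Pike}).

Mine Mesa's profit: π = q_{Mesa}(230 − 3q_{Mesa} − 2q_{Pike}) − 75q_{Mesa}.
∂π/∂q_{Mesa} = 155 − 6q_{Mesa} − 2q_{Pike} = 0 ⇒ q_{Mesa} = 155/6 − (1/3)q_{Pike}.
Similarly q_{Pike} = 70/3 − (1/3)q_{Mesa}.
Substituting the second reaction function into the first: q_{Mesa} = 155/6 − (1/3)(70/3 − (1/3)q_{Mesa}), which gives (8/9)q_{Mesa} = 325/18 ⇒ q_{Mesa} = 20.3125.
Then q_{Pike} = 70/3 − (1/3)·20.3125 = 16.5625.

20.3125, 16.5625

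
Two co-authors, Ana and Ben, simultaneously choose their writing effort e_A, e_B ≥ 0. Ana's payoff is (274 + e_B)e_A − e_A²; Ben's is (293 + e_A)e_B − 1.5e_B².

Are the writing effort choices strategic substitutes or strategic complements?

Expanding Ana's payoff: 274e_A + e_Be_A − e_A².
∂π/∂e_A = 274 + e_B − 2e_A = 0, so e_A = 137 + 0.5e_B.
The best-response slope de_A/de_B = 0.5 > 0: the reaction function is upward-sloping, so the choices are strategic complements.

strategic complements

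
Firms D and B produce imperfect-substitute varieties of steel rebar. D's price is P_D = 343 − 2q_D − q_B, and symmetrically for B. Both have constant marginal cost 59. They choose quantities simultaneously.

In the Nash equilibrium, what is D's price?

Firm D's profit: π = q_D(343 − 2q_D − q_B) − 59q_D.
∂π/∂q_D = 284 − 4q_D − q_B = 0 ⇒ q_D = 71 − 0.25q_B.
Setting q_D = q_B in the reaction function: q_D = 71 − 0.25q_D, so q_D = 71 / 1.25 = 56.8.
P_D = 343 − 2·56.8 − 56.8 = 172.6.

172.6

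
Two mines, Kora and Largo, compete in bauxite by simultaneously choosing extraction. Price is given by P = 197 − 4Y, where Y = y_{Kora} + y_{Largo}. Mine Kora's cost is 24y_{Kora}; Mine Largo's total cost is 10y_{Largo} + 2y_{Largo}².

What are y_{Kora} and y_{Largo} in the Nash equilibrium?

16.6, 10.05

Mine Kora's profit: π = y_{Kora}(197 − 4(y_{Kora} + y_{Largo})) − 24y_{Kora}.
∂π/∂y_{Kora} = 173 − 8y_{Kora} − 4y_{Largo} = 0, so y_{Kora} = 21.625 − 0.5y_{Largo}.
For Largo: ∂π/∂y_{Largo} = 187 − 12y_{Largo} − 4y_{Kora} = 0 ⇒ y_{Largo} = 187/12 − (1/3)y_{Kora}.
Substituting the second reaction function into the first: y_{Kora} = 21.625 − 0.5(187/12 − (1/3)y_{Kora}), which gives (5/6)y_{Kora} = 83/6 ⇒ y_{Kora} = 16.6.
Then y_{Largo} = 187/12 − (1/3)·16.6 = 10.05.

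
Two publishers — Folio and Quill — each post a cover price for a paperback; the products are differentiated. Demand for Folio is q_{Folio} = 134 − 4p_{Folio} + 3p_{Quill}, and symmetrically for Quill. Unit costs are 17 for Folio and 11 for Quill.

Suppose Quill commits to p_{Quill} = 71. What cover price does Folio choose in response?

51.875

Folio's profit: π = (p_{Folio} − 17)(134 − 4p_{Folio} + 3p_{Quill}).
∂π/∂p_{Folio} = 202 − 8p_{Folio} + 3p_{Quill} = 0 ⇒ p_{Folio} = 25.25 + 0.375p_{Quill}.
At p_{Quill} = 71: p_{Folio} = 25.25 + 0.375·71 = 51.875.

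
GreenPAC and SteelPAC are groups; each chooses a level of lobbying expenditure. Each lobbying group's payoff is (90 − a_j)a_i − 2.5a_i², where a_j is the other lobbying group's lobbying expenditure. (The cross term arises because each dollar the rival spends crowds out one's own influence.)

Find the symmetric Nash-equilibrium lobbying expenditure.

15

GreenPAC's payoff is (90 − a_S)a_G − 2.5a_G².
∂π/∂a_G = 90 − a_S − 5a_G = 0, so a_G = 18 − 0.2a_S.
Setting a_G = a_S in the reaction function: a_G = 18 − 0.2a_G, so a_G = 18 / 1.2 = 15.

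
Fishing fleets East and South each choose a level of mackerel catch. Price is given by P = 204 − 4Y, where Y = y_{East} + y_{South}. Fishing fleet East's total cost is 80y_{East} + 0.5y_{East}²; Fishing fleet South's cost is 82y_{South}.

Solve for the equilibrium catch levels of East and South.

Fishing fleet East's profit: π = y_{East}(204 − 4(y_{East} + y_{South})) − 80y_{East} − 0.5y_{East}².
∂π/∂y_{East} = 124 − 9y_{East} − 4y_{South} = 0, so y_{East} = 124/9 − (4/9)y_{South}.
For South: ∂π/∂y_{South} = 122 − 8y_{South} − 4y_{East} = 0 ⇒ y_{South} = 15.25 − 0.5y_{East}.
Substituting the second reaction function into the first: y_{East} = 124/9 − (4/9)(15.25 − 0.5y_{East}), which gives (7/9)y_{East} = 7 ⇒ y_{East} = 9.
Then y_{South} = 15.25 − 0.5·9 = 10.75.

9, 10.75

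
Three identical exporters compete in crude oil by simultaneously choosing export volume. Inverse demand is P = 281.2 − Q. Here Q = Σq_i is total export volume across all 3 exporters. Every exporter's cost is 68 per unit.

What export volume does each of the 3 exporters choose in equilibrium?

A representative exporter's profit is π_i = q_i(281.2 − Q) − 68q_i, with Q = q_i + Σ_{j≠i} q_j.
First-order condition: 213.2 − 2q_i − Σ_{j≠i} q_j = 0.
With identical exporters, set every q_j = q: then 213.2 − 2q − 2q = 0, i.e. q = 213.2/4 = 53.3.

53.3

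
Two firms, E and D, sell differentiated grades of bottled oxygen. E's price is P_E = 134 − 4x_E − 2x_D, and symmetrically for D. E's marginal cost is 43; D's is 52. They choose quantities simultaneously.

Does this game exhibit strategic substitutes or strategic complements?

strategic substitutes

Firm E's profit: π = x_E(134 − 4x_E − 2x_D) − 43x_E.
∂π/∂x_E = 91 − 8x_E − 2x_D = 0 ⇒ x_E = 11.375 − 0.25x_D.
The best-response slope dx_E/dx_D = −0.25 < 0: the reaction function is downward-sloping, so the choices are strategic substitutes.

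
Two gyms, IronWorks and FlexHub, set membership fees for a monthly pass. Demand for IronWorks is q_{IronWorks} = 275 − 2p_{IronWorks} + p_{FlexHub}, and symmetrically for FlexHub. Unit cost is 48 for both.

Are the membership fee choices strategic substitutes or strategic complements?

IronWorks's profit: π = (p_{IronWorks} − 48)(275 − 2p_{IronWorks} + p_{FlexHub}).
∂π/∂p_{IronWorks} = 371 − 4p_{IronWorks} + p_{FlexHub} = 0 ⇒ p_{IronWorks} = 92.75 + 0.25p_{FlexHub}.
The best-response slope dp_{IronWorks}/dp_{FlexHub} = 0.25 > 0: the reaction function is upward-sloping, so the choices are strategic complements.

strategic complements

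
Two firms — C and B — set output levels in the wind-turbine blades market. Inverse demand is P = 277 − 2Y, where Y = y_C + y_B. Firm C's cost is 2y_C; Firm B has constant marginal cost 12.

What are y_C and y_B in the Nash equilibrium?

Firm C's profit: π = y_C(277 − 2(y_C + y_B)) − 2y_C.
∂π/∂y_C = 275 − 4y_C − 2y_B = 0, so y_C = 68.75 − 0.5y_B.
By the same steps for B: y_B = 66.25 − 0.5y_C.
Plugging y_B into C's best response: y_C = 68.75 − 0.5(66.25 − 0.5y_C) ⇒ 0.75y_C = 35.625, so y_C = 47.5.
Then y_B = 66.25 − 0.5·47.5 = 42.5.

47.5, 42.5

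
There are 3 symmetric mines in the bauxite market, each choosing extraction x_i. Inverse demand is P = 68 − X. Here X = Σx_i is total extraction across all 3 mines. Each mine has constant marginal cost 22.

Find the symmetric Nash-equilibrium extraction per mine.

A representative mine's profit is π_i = x_i(68 − X) − 22x_i, with X = x_i + Σ_{j≠i} x_j.
First-order condition: 46 − 2x_i − Σ_{j≠i} x_j = 0.
In a symmetric equilibrium every mine chooses the same x, so Σ_{j≠i} x_j = 2x. The condition becomes 46 − 4x = 0, giving x = 46/4 = 11.5.

11.5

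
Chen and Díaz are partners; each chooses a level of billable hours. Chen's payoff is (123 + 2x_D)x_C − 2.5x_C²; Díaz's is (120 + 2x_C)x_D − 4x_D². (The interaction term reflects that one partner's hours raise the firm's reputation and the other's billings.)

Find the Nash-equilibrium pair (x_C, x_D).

Expanding Chen's payoff: 123x_C + 2x_Dx_C − 2.5x_C².
∂π/∂x_C = 123 + 2x_D − 5x_C = 0, so x_C = 24.6 + 0.4x_D.
Likewise for Díaz: x_D = 15 + 0.25x_C.
Substituting the second reaction function into the first: x_C = 24.6 + 0.4(15 + 0.25x_C), which gives 0.9x_C = 30.6 ⇒ x_C = 34.
Then x_D = 15 + 0.25·34 = 23.5.

34, 23.5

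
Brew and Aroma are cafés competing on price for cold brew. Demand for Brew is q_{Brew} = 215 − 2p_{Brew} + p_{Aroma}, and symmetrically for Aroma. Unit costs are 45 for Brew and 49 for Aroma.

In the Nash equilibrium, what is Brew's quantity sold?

114.4

Brew's profit: π = (p_{Brew} − 45)(215 − 2p_{Brew} + p_{Aroma}).
∂π/∂p_{Brew} = 305 − 4p_{Brew} + p_{Aroma} = 0 ⇒ p_{Brew} = 76.25 + 0.25p_{Aroma}.
Similarly p_{Aroma} = 78.25 + 0.25p_{Brew}.
Substituting the second reaction function into the first: p_{Brew} = 76.25 + 0.25(78.25 + 0.25p_{Brew}), which gives 0.9375p_{Brew} = 95.8125 ⇒ p_{Brew} = 102.2.
Then p_{Aroma} = 78.25 + 0.25·102.2 = 103.8.
q_{Brew} = 215 − 2·102.2 + 103.8 = 114.4.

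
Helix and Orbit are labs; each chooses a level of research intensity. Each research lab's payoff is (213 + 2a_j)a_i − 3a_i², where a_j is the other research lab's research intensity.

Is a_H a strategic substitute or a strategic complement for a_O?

strategic complements

Helix's payoff is (213 + 2a_O)a_H − 3a_H².
∂π/∂a_H = 213 + 2a_O − 6a_H = 0, so a_H = 35.5 + (1/3)a_O.
The best-response slope da_H/da_O = 1/3 > 0: the reaction function is upward-sloping, so the choices are strategic complements.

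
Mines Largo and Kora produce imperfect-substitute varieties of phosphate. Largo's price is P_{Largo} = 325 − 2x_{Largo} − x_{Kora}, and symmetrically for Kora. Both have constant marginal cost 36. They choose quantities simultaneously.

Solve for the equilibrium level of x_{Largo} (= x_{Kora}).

Mine Largo's profit: π = x_{Largo}(325 − 2x_{Largo} − x_{Kora}) − 36x_{Largo}.
∂π/∂x_{Largo} = 289 − 4x_{Largo} − x_{Kora} = 0 ⇒ x_{Largo} = 72.25 − 0.25x_{Kora}.
By symmetry x_{Kora} = x_{Largo}; substituting into the reaction function, 1.25x_{Largo} = 72.25 and x_{Largo} = 57.8.

57.8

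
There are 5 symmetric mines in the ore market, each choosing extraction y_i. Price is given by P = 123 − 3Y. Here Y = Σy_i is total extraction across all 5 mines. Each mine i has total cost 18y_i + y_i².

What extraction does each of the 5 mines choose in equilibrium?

A representative mine's profit is π_i = y_i(123 − 3Y) − 18y_i − y_i², with Y = y_i + Σ_{j≠i} y_j.
First-order condition: 105 − 8y_i − 3Σ_{j≠i} y_j = 0.
With identical mines, set every y_j = y: then 105 − 8y − 12y = 0, i.e. y = 105/20 = 5.25.

5.25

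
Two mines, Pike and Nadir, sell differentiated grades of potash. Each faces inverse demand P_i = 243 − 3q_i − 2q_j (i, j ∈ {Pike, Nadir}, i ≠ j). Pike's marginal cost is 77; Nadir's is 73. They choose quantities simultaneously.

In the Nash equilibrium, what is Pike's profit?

1260.75

Mine Pike's profit: π = q_{Pike}(243 − 3q_{Pike} − 2q_{Nadir}) − 77q_{Pike}.
∂π/∂q_{Pike} = 166 − 6q_{Pike} − 2q_{Nadir} = 0 ⇒ q_{Pike} = 83/3 − (1/3)q_{Nadir}.
Similarly q_{Nadir} = 85/3 − (1/3)q_{Pike}.
Solving the two reaction functions simultaneously: (1 − (−1/3)(−1/3))q_{Pike} = 83/3 − (1/3)·(85/3), so (8/9)q_{Pike} = 164/9 and q_{Pike} = 20.5.
Then q_{Nadir} = 85/3 − (1/3)·20.5 = 21.5.
P_{Pike} = 243 − 3·20.5 − 2·21.5 = 138.5.
Profit = (138.5 − 77)·20.5 = 1260.75.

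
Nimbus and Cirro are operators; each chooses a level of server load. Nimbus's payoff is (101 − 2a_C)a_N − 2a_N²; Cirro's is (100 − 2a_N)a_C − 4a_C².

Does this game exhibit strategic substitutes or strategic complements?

Expanding Nimbus's payoff: 101a_N − 2a_Ca_N − 2a_N².
∂π/∂a_N = 101 − 2a_C − 4a_N = 0, so a_N = 25.25 − 0.5a_C.
The best-response slope da_N/da_C = −0.5 < 0: the reaction function is downward-sloping, so the choices are strategic substitutes.

strategic substitutes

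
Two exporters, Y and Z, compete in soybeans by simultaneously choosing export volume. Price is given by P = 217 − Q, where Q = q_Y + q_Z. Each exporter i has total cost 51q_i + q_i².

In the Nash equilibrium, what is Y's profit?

Exporter Y's profit: π = q_Y(217 − (q_Y + q_Z)) − 51q_Y − q_Y².
∂π/∂q_Y = 166 − 4q_Y − q_Z = 0, so q_Y = 41.5 − 0.25q_Z.
Setting q_Y = q_Z in the reaction function: q_Y = 41.5 − 0.25q_Y, so q_Y = 41.5 / 1.25 = 33.2.
Price P = 217 − 66.4 = 150.6.
Y's profit: (150.6 − 51)·33.2 − (33.2)² = 2204.48.

2204.48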